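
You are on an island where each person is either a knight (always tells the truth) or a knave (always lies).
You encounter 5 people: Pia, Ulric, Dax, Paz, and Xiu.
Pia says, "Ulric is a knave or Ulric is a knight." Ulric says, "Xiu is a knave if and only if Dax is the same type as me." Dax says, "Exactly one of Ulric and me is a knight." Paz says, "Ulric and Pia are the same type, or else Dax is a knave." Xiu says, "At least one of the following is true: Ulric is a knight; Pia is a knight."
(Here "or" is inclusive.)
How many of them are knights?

3

The unique consistent assignment is Pia=knight, Ulric=knave, Dax=knave, Paz=knight, Xiu=knight.
That has 3 knights.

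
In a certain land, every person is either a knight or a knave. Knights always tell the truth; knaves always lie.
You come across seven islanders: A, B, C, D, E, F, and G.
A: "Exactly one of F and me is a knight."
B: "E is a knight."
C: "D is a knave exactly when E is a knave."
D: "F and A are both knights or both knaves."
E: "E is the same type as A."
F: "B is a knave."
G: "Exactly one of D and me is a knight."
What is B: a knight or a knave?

B is a knight.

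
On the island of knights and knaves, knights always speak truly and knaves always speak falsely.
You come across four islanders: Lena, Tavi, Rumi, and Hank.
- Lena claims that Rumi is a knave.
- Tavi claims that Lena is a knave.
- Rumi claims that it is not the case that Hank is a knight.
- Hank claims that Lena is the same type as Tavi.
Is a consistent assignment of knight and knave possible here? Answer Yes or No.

One consistent assignment: Lena=knave, Tavi=knight, Rumi=knight, Hank=knave.

Yes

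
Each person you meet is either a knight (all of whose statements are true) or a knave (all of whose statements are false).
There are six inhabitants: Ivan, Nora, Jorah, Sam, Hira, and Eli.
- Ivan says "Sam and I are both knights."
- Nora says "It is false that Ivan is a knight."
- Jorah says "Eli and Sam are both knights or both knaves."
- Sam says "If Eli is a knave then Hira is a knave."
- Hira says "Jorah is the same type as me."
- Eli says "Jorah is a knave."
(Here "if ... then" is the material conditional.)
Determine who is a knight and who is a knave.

Ivan is a knave, Nora is a knight, Jorah is a knight, Sam is a knave, Hira is a knight, and Eli is a knave.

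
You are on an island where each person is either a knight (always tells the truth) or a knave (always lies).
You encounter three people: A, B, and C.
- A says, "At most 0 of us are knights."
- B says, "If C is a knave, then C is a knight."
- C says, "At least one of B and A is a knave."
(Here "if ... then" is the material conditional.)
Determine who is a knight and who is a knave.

Knights: B and C. Knaves: A.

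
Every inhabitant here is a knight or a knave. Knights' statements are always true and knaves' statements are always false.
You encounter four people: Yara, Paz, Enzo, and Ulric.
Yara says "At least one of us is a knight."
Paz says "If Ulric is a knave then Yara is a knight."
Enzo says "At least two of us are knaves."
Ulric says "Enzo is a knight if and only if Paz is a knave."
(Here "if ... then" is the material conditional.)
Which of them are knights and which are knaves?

Suppose Yara is a knave. Then Yara's statement "at least one of us is a knight" would have to be false. Checking the 8 ways to assign the others, none is consistent with every speaker.
(For instance, with Paz=knight, Enzo=knave, Ulric=knight, Yara's claim "at least one of us is a knight" comes out true where it would need to be false.)
So Yara must be a knight, making "at least one of us is a knight" true. Taking Yara=knight, Paz=knight, Enzo=knave, Ulric=knight, each remaining statement checks out:
  Paz (knight): "if Ulric is a knave then Yara is a knight" — true. ✓
  Enzo (knave): "at least two of us are knaves" — false. ✓
  Ulric (knight): "Enzo is a knight if and only if Paz is a knave" — true. ✓
This is the unique consistent assignment.

Yara is a knight, Paz is a knight, Enzo is a knave, and Ulric is a knight.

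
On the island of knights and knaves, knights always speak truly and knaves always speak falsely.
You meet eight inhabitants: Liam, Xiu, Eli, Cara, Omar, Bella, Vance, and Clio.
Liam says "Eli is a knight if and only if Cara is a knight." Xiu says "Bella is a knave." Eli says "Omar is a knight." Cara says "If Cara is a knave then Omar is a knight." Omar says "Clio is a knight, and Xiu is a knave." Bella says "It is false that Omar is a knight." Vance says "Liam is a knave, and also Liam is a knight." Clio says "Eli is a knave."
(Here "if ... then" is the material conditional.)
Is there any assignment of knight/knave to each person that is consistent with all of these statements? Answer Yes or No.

No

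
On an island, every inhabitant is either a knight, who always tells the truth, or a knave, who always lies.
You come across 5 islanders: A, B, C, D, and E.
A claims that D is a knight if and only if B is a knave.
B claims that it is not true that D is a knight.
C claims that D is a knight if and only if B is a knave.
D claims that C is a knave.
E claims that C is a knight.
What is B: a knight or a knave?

B is a knight.

Consistent assignments: {A=knight, B=knight, C=knight, D=knave, E=knight}
In every consistent assignment, B is a knight.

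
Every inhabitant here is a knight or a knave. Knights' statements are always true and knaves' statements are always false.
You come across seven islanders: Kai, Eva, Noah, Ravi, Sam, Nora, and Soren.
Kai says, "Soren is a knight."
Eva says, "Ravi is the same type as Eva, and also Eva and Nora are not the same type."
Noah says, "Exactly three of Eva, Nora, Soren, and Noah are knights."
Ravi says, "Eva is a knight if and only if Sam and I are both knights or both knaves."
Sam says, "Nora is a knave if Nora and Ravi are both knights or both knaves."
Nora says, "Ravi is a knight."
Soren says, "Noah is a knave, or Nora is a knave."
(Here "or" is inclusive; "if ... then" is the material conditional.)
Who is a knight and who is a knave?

Knights: Kai, Ravi, Nora, and Soren. Knaves: Eva, Noah, and Sam.

Kai is a knight, so "Soren is a knight" must be true — and it is.
Eva (knave): "Ravi is the same type as Eva, and also Eva and Nora are not the same type" — False. ✓
Noah is a knave, so "exactly three of Eva, Nora, Soren, and Noah are knights" must be False — and it is.
Ravi is a knight, and the claim "Eva is a knight if and only if Sam and I are both knights or both knaves" is indeed true.
Sam is a knave, and the claim "Nora is a knave if Nora and Ravi are both knights or both knaves" is indeed False.
As a knight, Nora's statement "Ravi is a knight" should be true; it is.
Soren is a knight; "Noah is a knave, or Nora is a knave" is true, as required.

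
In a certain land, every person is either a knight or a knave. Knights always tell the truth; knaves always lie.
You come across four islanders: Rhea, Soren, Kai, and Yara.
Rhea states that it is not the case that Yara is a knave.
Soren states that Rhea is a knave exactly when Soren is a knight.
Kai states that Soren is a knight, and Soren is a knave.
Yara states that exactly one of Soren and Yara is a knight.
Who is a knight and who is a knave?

Knights: none. Knaves: Rhea, Soren, Kai, and Yara.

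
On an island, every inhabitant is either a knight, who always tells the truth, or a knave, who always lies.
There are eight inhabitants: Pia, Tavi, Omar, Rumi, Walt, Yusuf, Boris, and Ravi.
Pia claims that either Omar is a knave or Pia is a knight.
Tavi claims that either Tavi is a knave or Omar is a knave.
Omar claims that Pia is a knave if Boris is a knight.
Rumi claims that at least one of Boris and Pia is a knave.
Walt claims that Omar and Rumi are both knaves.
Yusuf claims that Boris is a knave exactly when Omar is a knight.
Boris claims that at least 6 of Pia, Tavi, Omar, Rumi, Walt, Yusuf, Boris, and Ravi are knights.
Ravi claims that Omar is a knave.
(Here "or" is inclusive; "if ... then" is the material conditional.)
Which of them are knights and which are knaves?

Pia is a knight, Tavi is a knight, Omar is a knave, Rumi is a knave, Walt is a knight, Yusuf is a knight, Boris is a knight, and Ravi is a knight.

Pia is a knight, so "either Omar is a knave or Pia is a knight" must be true — and it is.
Tavi is a knight; "either Tavi is a knave or Omar is a knave" is true, as required.
As a knave, Omar's statement "Pia is a knave if Boris is a knight" should be False; it is.
Rumi is a knave, and the claim "at least one of Boris and Pia is a knave" is indeed False.
Walt is a knight; "Omar and Rumi are both knaves" is true, as required.
Yusuf is a knight, so "Boris is a knave exactly when Omar is a knight" must be true — and it is.
Boris is a knight; "at least 6 of Pia, Tavi, Omar, Rumi, Walt, Yusuf, Boris, and Ravi are knights" is true, as required.
Ravi is a knight, and the claim "Omar is a knave" is indeed true.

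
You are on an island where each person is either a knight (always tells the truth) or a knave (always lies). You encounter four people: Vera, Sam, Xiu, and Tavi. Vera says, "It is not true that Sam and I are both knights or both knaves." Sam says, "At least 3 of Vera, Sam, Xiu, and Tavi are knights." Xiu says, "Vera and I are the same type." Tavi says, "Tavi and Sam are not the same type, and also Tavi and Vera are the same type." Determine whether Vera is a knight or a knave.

Vera is a knight.

Consistent assignments: {Vera=knight, Sam=knave, Xiu=knight, Tavi=knave}; {Vera=knight, Sam=knave, Xiu=knave, Tavi=knight}; {Vera=knight, Sam=knave, Xiu=knave, Tavi=knave}
In every consistent assignment, Vera is a knight.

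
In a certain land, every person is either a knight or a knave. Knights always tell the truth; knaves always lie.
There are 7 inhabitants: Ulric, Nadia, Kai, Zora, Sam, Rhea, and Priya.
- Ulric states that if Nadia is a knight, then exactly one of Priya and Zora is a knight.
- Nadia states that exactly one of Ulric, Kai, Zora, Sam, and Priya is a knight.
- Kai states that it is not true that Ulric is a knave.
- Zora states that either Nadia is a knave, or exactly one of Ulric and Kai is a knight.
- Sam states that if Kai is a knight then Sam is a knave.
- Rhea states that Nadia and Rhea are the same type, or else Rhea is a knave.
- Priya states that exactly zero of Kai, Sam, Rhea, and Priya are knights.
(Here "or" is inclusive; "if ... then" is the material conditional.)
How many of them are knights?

The unique consistent assignment is Ulric=knave, Nadia=knight, Kai=knave, Zora=knave, Sam=knight, Rhea=knight, Priya=knave.
That has 3 knights.

3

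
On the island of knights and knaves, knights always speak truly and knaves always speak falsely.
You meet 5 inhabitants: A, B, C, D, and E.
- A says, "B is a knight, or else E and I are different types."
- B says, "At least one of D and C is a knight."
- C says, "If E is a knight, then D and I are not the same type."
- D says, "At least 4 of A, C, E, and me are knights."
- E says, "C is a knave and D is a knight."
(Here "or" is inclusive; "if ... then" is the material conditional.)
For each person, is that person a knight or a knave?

Suppose A is a knave. Then A's statement "B is a knight, or else E and I are different types" would have to be false. Checking the 16 ways to assign the others, none is consistent with every speaker.
(For instance, with B=knight, C=knight, D=knave, E=knave, A's claim "B is a knight, or else E and I are different types" comes out true where it would need to be false.)
So A must be a knight, making "B is a knight, or else E and I are different types" true. Taking A=knight, B=knight, C=knight, D=knave, E=knave, each remaining statement checks out:
  B (knight): "at least one of D and C is a knight" — true. ✓
  C (knight): "if E is a knight, then D and I are not the same type" — true. ✓
  D (knave): "at least 4 of A, C, E, and me are knights" — false. ✓
  E (knave): "C is a knave and D is a knight" — false. ✓
This is the unique consistent assignment.

Knights: A, B, and C. Knaves: D and E.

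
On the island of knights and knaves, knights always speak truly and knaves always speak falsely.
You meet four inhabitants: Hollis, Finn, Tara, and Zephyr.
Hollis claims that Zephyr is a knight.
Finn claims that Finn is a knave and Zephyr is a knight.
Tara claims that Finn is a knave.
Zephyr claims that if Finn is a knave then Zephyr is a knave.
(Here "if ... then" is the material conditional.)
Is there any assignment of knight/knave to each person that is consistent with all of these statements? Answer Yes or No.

Checking all 16 assignments, each has at least one speaker whose statement's truth value contradicts their type.

No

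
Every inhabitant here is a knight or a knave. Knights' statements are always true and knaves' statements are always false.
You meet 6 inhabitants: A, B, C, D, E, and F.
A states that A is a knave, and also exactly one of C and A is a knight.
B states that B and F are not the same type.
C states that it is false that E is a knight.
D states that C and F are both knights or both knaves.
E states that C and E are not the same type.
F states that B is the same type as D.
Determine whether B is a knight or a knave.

B is a knave.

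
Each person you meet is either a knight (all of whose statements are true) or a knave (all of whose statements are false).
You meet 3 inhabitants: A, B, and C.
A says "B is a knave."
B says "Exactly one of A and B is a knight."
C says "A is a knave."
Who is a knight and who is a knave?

Knights: B and C. Knaves: A.

A (knave): "B is a knave" — False. ✓
B is a knight, so "exactly one of A and B is a knight" must be True — and it is.
Since C is a knight, "A is a knave" needs to be True, which holds.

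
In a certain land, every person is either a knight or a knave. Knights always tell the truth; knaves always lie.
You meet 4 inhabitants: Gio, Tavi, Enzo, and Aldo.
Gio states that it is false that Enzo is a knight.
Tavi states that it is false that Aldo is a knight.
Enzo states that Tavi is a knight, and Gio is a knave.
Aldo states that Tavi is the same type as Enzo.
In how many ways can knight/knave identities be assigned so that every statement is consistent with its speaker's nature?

2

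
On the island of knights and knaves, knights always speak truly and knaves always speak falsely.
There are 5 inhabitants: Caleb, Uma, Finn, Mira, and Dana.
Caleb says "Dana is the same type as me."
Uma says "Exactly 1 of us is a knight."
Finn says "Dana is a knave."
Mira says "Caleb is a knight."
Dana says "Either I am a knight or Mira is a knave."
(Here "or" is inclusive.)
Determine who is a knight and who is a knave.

Caleb (knight): "Dana is the same type as me" — true. ✓
Since Uma is a knave, "exactly 1 of us is a knight" needs to be False, which holds.
Finn is a knave, and the claim "Dana is a knave" is indeed False.
Mira is a knight, and the claim "Caleb is a knight" is indeed true.
Since Dana is a knight, "either I am a knight or Mira is a knave" needs to be true, which holds.

Caleb is a knight, Uma is a knave, Finn is a knave, Mira is a knight, and Dana is a knight.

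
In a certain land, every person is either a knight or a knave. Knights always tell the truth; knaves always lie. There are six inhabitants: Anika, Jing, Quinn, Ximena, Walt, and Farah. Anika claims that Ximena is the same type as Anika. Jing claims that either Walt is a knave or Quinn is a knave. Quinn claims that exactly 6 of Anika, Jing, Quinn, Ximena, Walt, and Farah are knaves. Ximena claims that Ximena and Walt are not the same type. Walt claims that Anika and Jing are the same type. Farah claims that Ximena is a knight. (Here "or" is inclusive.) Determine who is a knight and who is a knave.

Knights: Jing, Ximena, and Farah. Knaves: Anika, Quinn, and Walt.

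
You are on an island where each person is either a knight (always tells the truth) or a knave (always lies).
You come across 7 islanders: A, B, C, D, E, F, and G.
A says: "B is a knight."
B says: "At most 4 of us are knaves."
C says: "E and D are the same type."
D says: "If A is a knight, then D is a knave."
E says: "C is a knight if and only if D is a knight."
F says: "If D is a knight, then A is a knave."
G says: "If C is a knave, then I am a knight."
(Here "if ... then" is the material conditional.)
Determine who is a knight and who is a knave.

Knights: D and F. Knaves: A, B, C, E, and G.

Since A is a knave, "B is a knight" needs to be False, which holds.
B is a knave, so "at most 4 of us are knaves" must be False — and it is.
Since C is a knave, "E and D are the same type" needs to be False, which holds.
Since D is a knight, "if A is a knight, then D is a knave" needs to be True, which holds.
E is a knave; "C is a knight if and only if D is a knight" is False, as required.
F is a knight, and the claim "if D is a knight, then A is a knave" is indeed True.
Since G is a knave, "if C is a knave, then I am a knight" needs to be False, which holds.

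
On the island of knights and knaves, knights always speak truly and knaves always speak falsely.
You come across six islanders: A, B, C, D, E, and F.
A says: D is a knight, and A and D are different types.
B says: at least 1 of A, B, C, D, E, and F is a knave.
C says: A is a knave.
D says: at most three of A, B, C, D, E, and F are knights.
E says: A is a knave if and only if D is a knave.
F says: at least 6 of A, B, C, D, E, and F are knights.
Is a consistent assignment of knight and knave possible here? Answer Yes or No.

No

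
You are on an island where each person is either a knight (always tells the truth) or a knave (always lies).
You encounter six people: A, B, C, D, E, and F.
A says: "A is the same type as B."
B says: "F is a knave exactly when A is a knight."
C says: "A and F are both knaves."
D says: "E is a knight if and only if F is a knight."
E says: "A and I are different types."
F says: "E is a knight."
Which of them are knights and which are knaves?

A is a knave, B is a knight, C is a knave, D is a knight, E is a knight, and F is a knight.

A is a knave; "A is the same type as B" is False, as required.
B is a knight, so "F is a knave exactly when A is a knight" must be true — and it is.
C (knave): "A and F are both knaves" — False. ✓
D is a knight, so "E is a knight if and only if F is a knight" must be true — and it is.
E (knight): "A and I are different types" — true. ✓
F is a knight, and the claim "E is a knight" is indeed true.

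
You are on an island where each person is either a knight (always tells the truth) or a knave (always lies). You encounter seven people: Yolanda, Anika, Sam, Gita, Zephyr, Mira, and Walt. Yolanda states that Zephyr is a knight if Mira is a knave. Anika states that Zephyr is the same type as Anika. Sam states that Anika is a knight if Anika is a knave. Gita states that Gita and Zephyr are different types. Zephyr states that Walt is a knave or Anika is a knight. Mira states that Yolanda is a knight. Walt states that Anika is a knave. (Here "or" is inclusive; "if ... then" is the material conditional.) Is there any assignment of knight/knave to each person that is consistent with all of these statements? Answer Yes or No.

No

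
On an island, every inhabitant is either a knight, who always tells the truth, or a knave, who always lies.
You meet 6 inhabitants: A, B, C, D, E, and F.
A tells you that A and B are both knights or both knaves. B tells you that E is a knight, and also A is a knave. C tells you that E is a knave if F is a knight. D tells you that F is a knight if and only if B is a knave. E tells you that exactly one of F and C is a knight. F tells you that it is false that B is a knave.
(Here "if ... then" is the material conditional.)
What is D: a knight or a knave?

Consistent assignments: {A=knave, B=knight, C=knave, D=knave, E=knight, F=knight}
In every consistent assignment, D is a knave.

D is a knave.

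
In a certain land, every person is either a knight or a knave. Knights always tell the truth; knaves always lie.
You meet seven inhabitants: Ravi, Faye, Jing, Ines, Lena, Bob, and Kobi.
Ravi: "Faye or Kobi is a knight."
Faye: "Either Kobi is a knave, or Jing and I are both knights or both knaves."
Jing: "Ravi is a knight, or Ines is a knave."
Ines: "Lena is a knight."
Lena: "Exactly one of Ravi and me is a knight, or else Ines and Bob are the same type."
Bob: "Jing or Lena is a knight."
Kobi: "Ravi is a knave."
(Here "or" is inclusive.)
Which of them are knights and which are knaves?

Ravi is a knight, and the claim "Faye or Kobi is a knight" is indeed true.
Faye (knight): "either Kobi is a knave, or Jing and I are both knights or both knaves" — true. ✓
Since Jing is a knight, "Ravi is a knight, or Ines is a knave" needs to be true, which holds.
As a knight, Ines's statement "Lena is a knight" should be true; it is.
Since Lena is a knight, "exactly one of Ravi and me is a knight, or else Ines and Bob are the same type" needs to be true, which holds.
Since Bob is a knight, "Jing or Lena is a knight" needs to be true, which holds.
Kobi is a knave; "Ravi is a knave" is false, as required.

Ravi is a knight, Faye is a knight, Jing is a knight, Ines is a knight, Lena is a knight, Bob is a knight, and Kobi is a knave.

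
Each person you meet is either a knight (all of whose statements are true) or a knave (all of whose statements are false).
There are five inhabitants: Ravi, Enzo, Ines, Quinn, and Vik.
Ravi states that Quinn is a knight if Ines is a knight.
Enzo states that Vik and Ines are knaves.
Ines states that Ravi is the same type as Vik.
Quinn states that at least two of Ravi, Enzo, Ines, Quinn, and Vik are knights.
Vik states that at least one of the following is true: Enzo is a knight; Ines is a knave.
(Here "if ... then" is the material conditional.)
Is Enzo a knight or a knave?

Enzo is a knave.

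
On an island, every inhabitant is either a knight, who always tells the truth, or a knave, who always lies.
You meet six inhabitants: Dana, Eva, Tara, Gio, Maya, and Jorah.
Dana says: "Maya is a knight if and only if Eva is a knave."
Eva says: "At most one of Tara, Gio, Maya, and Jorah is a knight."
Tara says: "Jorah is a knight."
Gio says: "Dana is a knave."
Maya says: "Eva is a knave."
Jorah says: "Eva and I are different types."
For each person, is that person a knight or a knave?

Dana is a knight, Eva is a knave, Tara is a knight, Gio is a knave, Maya is a knight, and Jorah is a knight.

Dana is a knight; "Maya is a knight if and only if Eva is a knave" is true, as required.
Eva is a knave; "at most one of Tara, Gio, Maya, and Jorah is a knight" is false, as required.
Tara (knight): "Jorah is a knight" — true. ✓
As a knave, Gio's statement "Dana is a knave" should be false; it is.
Since Maya is a knight, "Eva is a knave" needs to be true, which holds.
As a knight, Jorah's statement "Eva and I are different types" should be true; it is.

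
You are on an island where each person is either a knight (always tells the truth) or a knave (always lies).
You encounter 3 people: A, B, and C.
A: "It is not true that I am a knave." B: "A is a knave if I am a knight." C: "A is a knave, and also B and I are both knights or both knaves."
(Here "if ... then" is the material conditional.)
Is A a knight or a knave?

A is a knave.

Consistent assignments: {A=knave, B=knight, C=knight}; {A=knave, B=knight, C=knave}
In every consistent assignment, A is a knave.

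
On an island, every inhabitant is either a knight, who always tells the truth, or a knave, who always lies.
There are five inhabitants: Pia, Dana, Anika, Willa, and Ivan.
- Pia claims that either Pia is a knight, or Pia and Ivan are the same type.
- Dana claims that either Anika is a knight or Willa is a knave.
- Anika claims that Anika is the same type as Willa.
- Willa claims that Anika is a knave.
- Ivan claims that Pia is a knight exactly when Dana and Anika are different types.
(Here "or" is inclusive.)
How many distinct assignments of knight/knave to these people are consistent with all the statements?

2

Consistent assignments:
  Pia=knight, Dana=knave, Anika=knave, Willa=knight, Ivan=knave
  Pia=knave, Dana=knave, Anika=knave, Willa=knight, Ivan=knight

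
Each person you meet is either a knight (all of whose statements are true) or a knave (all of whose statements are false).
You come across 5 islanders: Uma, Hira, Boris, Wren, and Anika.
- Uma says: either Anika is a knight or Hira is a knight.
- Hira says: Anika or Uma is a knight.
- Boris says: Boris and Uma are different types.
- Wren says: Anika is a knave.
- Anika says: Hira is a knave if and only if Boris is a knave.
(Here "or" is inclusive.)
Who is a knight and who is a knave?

Uma is a knave, Hira is a knave, Boris is a knight, Wren is a knight, and Anika is a knave.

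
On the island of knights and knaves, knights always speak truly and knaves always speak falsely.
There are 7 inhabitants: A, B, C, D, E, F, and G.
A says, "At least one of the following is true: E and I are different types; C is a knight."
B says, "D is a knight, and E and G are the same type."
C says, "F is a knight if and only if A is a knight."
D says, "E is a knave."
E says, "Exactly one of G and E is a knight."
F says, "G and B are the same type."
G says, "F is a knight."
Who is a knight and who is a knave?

A is a knight, B is a knight, C is a knave, D is a knight, E is a knave, F is a knave, and G is a knave.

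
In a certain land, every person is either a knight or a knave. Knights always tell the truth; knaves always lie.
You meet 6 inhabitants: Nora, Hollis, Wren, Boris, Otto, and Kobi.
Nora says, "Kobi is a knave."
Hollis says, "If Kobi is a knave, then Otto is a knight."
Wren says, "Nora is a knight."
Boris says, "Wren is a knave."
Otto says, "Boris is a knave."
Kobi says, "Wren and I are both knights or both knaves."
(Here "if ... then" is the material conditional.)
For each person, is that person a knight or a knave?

Nora is a knight, Hollis is a knight, Wren is a knight, Boris is a knave, Otto is a knight, and Kobi is a knave.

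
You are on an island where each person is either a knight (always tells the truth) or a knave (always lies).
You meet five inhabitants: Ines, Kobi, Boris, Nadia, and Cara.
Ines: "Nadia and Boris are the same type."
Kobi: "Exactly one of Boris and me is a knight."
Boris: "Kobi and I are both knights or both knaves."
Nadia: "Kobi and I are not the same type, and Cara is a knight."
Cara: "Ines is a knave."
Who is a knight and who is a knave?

Ines is a knight; "Nadia and Boris are the same type" is True, as required.
Kobi is a knight; "exactly one of Boris and me is a knight" is True, as required.
Since Boris is a knave, "Kobi and I are both knights or both knaves" needs to be false, which holds.
As a knave, Nadia's statement "Kobi and I are not the same type, and Cara is a knight" should be false; it is.
Cara is a knave, and the claim "Ines is a knave" is indeed false.

Ines is a knight, Kobi is a knight, Boris is a knave, Nadia is a knave, and Cara is a knave.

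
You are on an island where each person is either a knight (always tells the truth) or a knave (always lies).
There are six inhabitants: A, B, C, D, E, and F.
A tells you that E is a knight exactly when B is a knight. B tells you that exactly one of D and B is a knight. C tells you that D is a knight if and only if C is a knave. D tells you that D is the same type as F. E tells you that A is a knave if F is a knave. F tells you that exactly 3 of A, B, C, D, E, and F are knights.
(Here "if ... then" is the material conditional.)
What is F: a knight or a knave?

F is a knight.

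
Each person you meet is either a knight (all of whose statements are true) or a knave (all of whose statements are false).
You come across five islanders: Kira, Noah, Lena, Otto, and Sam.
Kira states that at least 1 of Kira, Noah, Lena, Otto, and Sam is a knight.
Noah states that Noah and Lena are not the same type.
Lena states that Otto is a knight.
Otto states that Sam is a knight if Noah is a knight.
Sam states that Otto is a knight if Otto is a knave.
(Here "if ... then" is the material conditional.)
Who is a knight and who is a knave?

Kira is a knight, Noah is a knight, Lena is a knave, Otto is a knave, and Sam is a knave.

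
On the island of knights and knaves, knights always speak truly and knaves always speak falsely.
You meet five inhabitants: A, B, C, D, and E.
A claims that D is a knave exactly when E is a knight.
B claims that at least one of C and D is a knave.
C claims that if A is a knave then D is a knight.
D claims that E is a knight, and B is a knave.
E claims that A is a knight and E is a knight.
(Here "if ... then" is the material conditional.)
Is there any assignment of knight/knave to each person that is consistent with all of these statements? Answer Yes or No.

One consistent assignment: A=knight, B=knight, C=knight, D=knave, E=knight.

Yes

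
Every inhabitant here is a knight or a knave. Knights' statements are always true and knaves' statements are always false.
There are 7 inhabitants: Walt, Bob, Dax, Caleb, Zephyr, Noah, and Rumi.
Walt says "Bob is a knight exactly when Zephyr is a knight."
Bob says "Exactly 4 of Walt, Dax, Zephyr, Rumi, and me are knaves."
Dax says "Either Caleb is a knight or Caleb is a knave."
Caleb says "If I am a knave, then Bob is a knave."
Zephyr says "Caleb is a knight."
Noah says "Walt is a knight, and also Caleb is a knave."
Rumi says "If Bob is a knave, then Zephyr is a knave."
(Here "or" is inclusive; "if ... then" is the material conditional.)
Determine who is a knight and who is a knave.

Walt is a knave, Bob is a knave, Dax is a knight, Caleb is a knight, Zephyr is a knight, Noah is a knave, and Rumi is a knave.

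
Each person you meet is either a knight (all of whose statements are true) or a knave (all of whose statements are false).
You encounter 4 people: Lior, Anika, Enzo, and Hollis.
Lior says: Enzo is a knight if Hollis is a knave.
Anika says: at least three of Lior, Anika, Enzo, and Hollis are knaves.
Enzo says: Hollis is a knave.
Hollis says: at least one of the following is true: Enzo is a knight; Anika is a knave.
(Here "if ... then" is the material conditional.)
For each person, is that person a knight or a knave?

Lior is a knight, Anika is a knave, Enzo is a knave, and Hollis is a knight.

Suppose Lior is a knave. Then Lior's statement "Enzo is a knight if Hollis is a knave" would have to be false. Checking the 8 ways to assign the others, none is consistent with every speaker.
(For instance, with Anika=knave, Enzo=knave, Hollis=knight, Lior's claim "Enzo is a knight if Hollis is a knave" comes out true where it would need to be false.)
So Lior must be a knight, making "Enzo is a knight if Hollis is a knave" true. Taking Lior=knight, Anika=knave, Enzo=knave, Hollis=knight, each remaining statement checks out:
  Anika (knave): "at least three of Lior, Anika, Enzo, and Hollis are knaves" — false. ✓
  Enzo (knave): "Hollis is a knave" — false. ✓
  Hollis (knight): "at least one of the following is true: Enzo is a knight; Anika is a knave" — true. ✓
This is the unique consistent assignment.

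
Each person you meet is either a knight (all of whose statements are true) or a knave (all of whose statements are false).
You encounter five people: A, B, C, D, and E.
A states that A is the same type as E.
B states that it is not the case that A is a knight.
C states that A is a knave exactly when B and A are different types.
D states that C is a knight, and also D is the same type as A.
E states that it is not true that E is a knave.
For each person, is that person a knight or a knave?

A is a knight, and the claim "A is the same type as E" is indeed true.
B is a knave; "it is not the case that A is a knight" is False, as required.
C is a knave, so "A is a knave exactly when B and A are different types" must be False — and it is.
D (knave): "C is a knight, and also D is the same type as A" — False. ✓
As a knight, E's statement "it is not true that E is a knave" should be true; it is.

Knights: A and E. Knaves: B, C, and D.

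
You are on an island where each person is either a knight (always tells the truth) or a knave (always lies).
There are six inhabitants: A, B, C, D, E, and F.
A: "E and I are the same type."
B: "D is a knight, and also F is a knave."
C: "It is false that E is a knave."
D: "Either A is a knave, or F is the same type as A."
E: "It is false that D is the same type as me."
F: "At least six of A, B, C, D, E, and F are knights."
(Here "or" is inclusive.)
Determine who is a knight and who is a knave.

A is a knight, B is a knave, C is a knight, D is a knave, E is a knight, and F is a knave.

A (knight): "E and I are the same type" — true. ✓
As a knave, B's statement "D is a knight, and also F is a knave" should be false; it is.
C is a knight, and the claim "it is false that E is a knave" is indeed true.
D (knave): "either A is a knave, or F is the same type as A" — false. ✓
E is a knight; "it is false that D is the same type as me" is true, as required.
F is a knave, so "at least six of A, B, C, D, E, and F are knights" must be false — and it is.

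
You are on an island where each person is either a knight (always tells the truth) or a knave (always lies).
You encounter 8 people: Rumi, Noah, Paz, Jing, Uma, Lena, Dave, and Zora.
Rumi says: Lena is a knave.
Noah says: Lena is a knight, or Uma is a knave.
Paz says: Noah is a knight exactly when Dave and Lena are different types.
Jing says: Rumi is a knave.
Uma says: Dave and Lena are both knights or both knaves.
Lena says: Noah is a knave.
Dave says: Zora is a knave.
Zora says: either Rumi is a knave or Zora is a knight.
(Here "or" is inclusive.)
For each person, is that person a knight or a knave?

Rumi (knight): "Lena is a knave" — true. ✓
Since Noah is a knight, "Lena is a knight, or Uma is a knave" needs to be true, which holds.
As a knight, Paz's statement "Noah is a knight exactly when Dave and Lena are different types" should be true; it is.
Jing is a knave, so "Rumi is a knave" must be false — and it is.
Uma (knave): "Dave and Lena are both knights or both knaves" — false. ✓
Lena is a knave, so "Noah is a knave" must be false — and it is.
Dave is a knight; "Zora is a knave" is true, as required.
Since Zora is a knave, "either Rumi is a knave or Zora is a knight" needs to be false, which holds.

Rumi is a knight, Noah is a knight, Paz is a knight, Jing is a knave, Uma is a knave, Lena is a knave, Dave is a knight, and Zora is a knave.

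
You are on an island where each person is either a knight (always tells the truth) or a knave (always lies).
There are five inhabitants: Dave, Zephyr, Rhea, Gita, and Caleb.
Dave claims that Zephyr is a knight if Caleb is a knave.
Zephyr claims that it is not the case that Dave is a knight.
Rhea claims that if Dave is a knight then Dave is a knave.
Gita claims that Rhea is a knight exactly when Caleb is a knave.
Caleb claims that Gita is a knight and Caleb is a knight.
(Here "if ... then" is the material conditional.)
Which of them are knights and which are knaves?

Dave is a knight, Zephyr is a knave, Rhea is a knave, Gita is a knight, and Caleb is a knight.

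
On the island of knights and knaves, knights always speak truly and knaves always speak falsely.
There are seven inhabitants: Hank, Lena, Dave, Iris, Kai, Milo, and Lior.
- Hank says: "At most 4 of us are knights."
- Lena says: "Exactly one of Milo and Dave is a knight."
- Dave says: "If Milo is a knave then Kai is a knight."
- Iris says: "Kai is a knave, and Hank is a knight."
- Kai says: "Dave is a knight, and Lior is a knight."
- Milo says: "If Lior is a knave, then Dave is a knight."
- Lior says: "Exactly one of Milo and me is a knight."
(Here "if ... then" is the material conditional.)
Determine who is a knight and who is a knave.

Hank is a knight, and the claim "at most 4 of us are knights" is indeed true.
Lena is a knave; "exactly one of Milo and Dave is a knight" is false, as required.
Dave (knave): "if Milo is a knave then Kai is a knight" — false. ✓
Iris is a knight, so "Kai is a knave, and Hank is a knight" must be true — and it is.
Since Kai is a knave, "Dave is a knight, and Lior is a knight" needs to be false, which holds.
Milo is a knave; "if Lior is a knave, then Dave is a knight" is false, as required.
Lior is a knave, so "exactly one of Milo and me is a knight" must be false — and it is.

Hank is a knight, Lena is a knave, Dave is a knave, Iris is a knight, Kai is a knave, Milo is a knave, and Lior is a knave.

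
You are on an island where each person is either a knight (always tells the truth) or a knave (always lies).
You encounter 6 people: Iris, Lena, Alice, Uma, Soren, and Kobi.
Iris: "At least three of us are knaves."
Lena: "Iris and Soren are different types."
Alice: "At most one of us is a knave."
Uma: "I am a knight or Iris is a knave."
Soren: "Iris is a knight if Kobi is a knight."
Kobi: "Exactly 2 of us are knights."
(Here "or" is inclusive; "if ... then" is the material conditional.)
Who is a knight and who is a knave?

Since Iris is a knight, "at least three of us are knaves" needs to be true, which holds.
Lena is a knave, so "Iris and Soren are different types" must be False — and it is.
Since Alice is a knave, "at most one of us is a knave" needs to be False, which holds.
Since Uma is a knight, "I am a knight or Iris is a knave" needs to be true, which holds.
Soren is a knight; "Iris is a knight if Kobi is a knight" is true, as required.
Since Kobi is a knave, "exactly 2 of us are knights" needs to be False, which holds.

Knights: Iris, Uma, and Soren. Knaves: Lena, Alice, and Kobi.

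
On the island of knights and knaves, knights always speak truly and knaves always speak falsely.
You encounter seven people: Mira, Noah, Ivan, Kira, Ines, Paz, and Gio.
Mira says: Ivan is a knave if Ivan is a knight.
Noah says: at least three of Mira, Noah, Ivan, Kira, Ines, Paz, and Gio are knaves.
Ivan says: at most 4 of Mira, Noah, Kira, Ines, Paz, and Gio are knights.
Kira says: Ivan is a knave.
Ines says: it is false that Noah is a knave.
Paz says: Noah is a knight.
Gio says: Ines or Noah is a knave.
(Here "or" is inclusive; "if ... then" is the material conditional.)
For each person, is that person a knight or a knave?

Mira is a knave, Noah is a knight, Ivan is a knight, Kira is a knave, Ines is a knight, Paz is a knight, and Gio is a knave.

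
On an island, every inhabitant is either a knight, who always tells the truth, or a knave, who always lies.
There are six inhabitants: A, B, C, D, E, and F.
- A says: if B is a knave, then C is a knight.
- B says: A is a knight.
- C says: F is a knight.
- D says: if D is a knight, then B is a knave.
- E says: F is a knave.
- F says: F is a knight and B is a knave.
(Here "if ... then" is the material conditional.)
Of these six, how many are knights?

2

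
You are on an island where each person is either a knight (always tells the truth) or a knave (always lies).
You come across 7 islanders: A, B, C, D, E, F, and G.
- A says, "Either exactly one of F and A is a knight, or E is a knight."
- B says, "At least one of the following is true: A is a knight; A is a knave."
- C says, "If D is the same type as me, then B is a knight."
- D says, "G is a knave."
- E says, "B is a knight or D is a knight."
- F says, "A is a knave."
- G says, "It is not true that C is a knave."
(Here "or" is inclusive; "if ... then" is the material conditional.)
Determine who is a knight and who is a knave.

A is a knight, B is a knight, C is a knight, D is a knave, E is a knight, F is a knave, and G is a knight.

A is a knight, so "either exactly one of F and A is a knight, or E is a knight" must be true — and it is.
B is a knight, and the claim "at least one of the following is true: A is a knight; A is a knave" is indeed true.
C is a knight, so "if D is the same type as me, then B is a knight" must be true — and it is.
As a knave, D's statement "G is a knave" should be false; it is.
E is a knight; "B is a knight or D is a knight" is true, as required.
Since F is a knave, "A is a knave" needs to be false, which holds.
G is a knight, so "it is not true that C is a knave" must be true — and it is.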